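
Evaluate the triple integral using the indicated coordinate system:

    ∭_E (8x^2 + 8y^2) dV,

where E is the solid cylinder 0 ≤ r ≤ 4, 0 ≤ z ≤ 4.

In cylindrical coordinates, x = r cos(θ), y = r sin(θ), z = z, and dV = r dr dθ dz.

The integrand becomes 8r^2, so

    ∭_E (8x^2 + 8y^2) dV = ∫_{0}^{2π} ∫_{0}^{4} ∫_{0}^{4} (8r^2) · r dz dr dθ.

Inner (z): 32r^3.
Middle (r from 0 to 4): 2048.
Outer (θ): 4096π.

Therefore the triple integral equals 4096π.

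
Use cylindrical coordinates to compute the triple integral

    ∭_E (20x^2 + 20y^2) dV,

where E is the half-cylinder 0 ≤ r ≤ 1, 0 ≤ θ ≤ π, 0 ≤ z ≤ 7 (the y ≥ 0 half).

In cylindrical coordinates, x = r cos(θ), y = r sin(θ), z = z, and dV = r dr dθ dz.

The integrand becomes 20r^2, so

    ∭_E (20x^2 + 20y^2) dV = ∫_{0}^{π} ∫_{0}^{1} ∫_{0}^{7} (20r^2) · r dz dr dθ.

Inner (z): 140r^3.
Middle (r from 0 to 1): 35.
Outer (θ): 35π.

Therefore the triple integral equals 35π.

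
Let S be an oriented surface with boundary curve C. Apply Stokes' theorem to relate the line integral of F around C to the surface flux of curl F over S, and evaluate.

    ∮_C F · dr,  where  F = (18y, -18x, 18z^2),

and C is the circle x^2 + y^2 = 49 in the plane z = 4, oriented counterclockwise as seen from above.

Let S be the flat disk x^2 + y^2 ≤ 49 in the plane z = 4, with upward unit normal n̂ = ẑ. By Stokes' theorem,

    ∮_C F · dr = ∬_S (∇ × F) · n̂ dS = ∬_D (curl F)_z dA,

where D is the disk x^2 + y^2 ≤ 49.

Compute the curl of F = (18y, -18x, 18z^2):
    (∇ × F)_x = ∂F_z/∂y - ∂F_y/∂z = 0,
    (∇ × F)_y = ∂F_x/∂z - ∂F_z/∂x = 0,
    (∇ × F)_z = ∂F_y/∂x - ∂F_x/∂y = -36.

On z = 4, (curl F)_z = -36.

Convert to polar (x = r cos θ, y = r sin θ, dA = r dr dθ); the integrand becomes -36, so

    ∬_D (curl F)_z dA = ∫_0^{2π} ∫_0^{7} (-36) · r dr dθ.

Inner (r from 0 to 7): -882.
Outer (θ from 0 to 2π): -1764π.

Therefore ∮_C F · dr = -1764π.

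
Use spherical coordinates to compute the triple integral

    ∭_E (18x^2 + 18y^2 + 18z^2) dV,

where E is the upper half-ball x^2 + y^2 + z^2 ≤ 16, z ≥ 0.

In spherical coordinates, x = ρ sin(φ) cos(θ), y = ρ sin(φ) sin(θ), z = ρ cos(φ), and dV = ρ^2 sin(φ) dρ dφ dθ.

The integrand becomes 18ρ^2, so

    ∭_E (18x^2 + 18y^2 + 18z^2) dV = ∫_{0}^{2π} ∫_{0}^{π/2} ∫_{0}^{4} (18ρ^2) · ρ^2 sin(φ) dρ dφ dθ.

Inner (ρ): 18432sin(φ)/5.
Middle (φ): 18432/5.
Outer (θ): 36864π/5.

Therefore the triple integral equals 36864π/5.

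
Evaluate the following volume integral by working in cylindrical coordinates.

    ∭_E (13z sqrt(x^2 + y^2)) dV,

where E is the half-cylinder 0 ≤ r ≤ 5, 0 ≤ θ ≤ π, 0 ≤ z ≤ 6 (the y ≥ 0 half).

In cylindrical coordinates, x = r cos(θ), y = r sin(θ), z = z, and dV = r dr dθ dz.

The integrand becomes 13r z, so

    ∭_E (13z sqrt(x^2 + y^2)) dV = ∫_{0}^{π} ∫_{0}^{5} ∫_{0}^{6} (13r z) · r dz dr dθ.

Inner (z): 234r^2.
Middle (r from 0 to 5): 9750.
Outer (θ): 9750π.

Therefore the triple integral equals 9750π.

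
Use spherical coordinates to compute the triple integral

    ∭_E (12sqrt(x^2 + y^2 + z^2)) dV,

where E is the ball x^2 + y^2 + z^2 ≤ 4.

In spherical coordinates, x = ρ sin(φ) cos(θ), y = ρ sin(φ) sin(θ), z = ρ cos(φ), and dV = ρ^2 sin(φ) dρ dφ dθ.

The integrand becomes 12ρ, so

    ∭_E (12sqrt(x^2 + y^2 + z^2)) dV = ∫_{0}^{2π} ∫_{0}^{π} ∫_{0}^{2} (12ρ) · ρ^2 sin(φ) dρ dφ dθ.

Inner (ρ): 48sin(φ).
Middle (φ): 96.
Outer (θ): 192π.

Therefore the triple integral equals 192π.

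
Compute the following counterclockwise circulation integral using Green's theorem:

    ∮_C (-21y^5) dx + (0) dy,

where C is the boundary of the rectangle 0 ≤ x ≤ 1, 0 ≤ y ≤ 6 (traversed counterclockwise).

Green's theorem converts the closed line integral into a double integral over the enclosed region D:

    ∮_C P dx + Q dy = ∬_D (∂Q/∂x - ∂P/∂y) dA.

Here P = -21y^5, Q = 0, so

    ∂Q/∂x = 0,    ∂P/∂y = -105y^4,
    ∂Q/∂x - ∂P/∂y = 105y^4.

D is the region 0 ≤ x ≤ 1, 0 ≤ y ≤ 6. Evaluating the double integral:

    ∬_D (105y^4) dA = ∫_0^{1} ∫_0^{6} (105y^4) dy dx.

Inner (y from 0 to 6): 163296.
Outer (x from 0 to 1): 163296.

Therefore ∮_C P dx + Q dy = 163296.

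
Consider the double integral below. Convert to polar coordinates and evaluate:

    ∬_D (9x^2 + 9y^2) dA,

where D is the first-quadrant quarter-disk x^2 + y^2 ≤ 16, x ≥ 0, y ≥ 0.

The region D is 0 ≤ r ≤ 4, 0 ≤ θ ≤ π/2 in polar coordinates, where x = r cos(θ), y = r sin(θ), and dA = r dr dθ.

Under the substitution, the integrand becomes 9r^2, so

    ∬_D (9x^2 + 9y^2) dA = ∫_{0}^{π/2} ∫_{0}^{4} (9r^2) · r dr dθ.

Inner integral (in r): ∫_{0}^{4} (9r^2) · r dr = 576.

Outer integral (in θ): ∫_{0}^{π/2} (576) dθ = 288π.

Therefore ∬_D (9x^2 + 9y^2) dA = 288π.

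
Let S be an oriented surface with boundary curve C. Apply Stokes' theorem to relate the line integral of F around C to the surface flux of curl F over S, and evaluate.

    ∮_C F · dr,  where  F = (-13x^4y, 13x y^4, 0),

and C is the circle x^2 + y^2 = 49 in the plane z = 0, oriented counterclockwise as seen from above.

Let S be the flat disk x^2 + y^2 ≤ 49 in the plane z = 0, with upward unit normal n̂ = ẑ. By Stokes' theorem,

    ∮_C F · dr = ∬_S (∇ × F) · n̂ dS = ∬_D (curl F)_z dA,

where D is the disk x^2 + y^2 ≤ 49.

Compute the curl of F = (-13x^4y, 13x y^4, 0):
    (∇ × F)_x = ∂F_z/∂y - ∂F_y/∂z = 0,
    (∇ × F)_y = ∂F_x/∂z - ∂F_z/∂x = 0,
    (∇ × F)_z = ∂F_y/∂x - ∂F_x/∂y = 13x^4 + 13y^4.

On z = 0, (curl F)_z = 13x^4 + 13y^4.

Convert to polar (x = r cos θ, y = r sin θ, dA = r dr dθ); the integrand becomes 13r^4(sin(θ)^4 + cos(θ)^4), so

    ∬_D (curl F)_z dA = ∫_0^{2π} ∫_0^{7} (13r^4(sin(θ)^4 + cos(θ)^4)) · r dr dθ.

Inner (r from 0 to 7): 1529437sin(θ)^4/6 + 1529437cos(θ)^4/6.
Outer (θ from 0 to 2π): 1529437π/4.

Therefore ∮_C F · dr = 1529437π/4.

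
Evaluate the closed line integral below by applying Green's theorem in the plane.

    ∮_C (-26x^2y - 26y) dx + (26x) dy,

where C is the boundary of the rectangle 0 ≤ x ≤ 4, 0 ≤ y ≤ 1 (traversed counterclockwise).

Green's theorem converts the closed line integral into a double integral over the enclosed region D:

    ∮_C P dx + Q dy = ∬_D (∂Q/∂x - ∂P/∂y) dA.

Here P = -26x^2y - 26y, Q = 26x, so

    ∂Q/∂x = 26,    ∂P/∂y = -26x^2 - 26,
    ∂Q/∂x - ∂P/∂y = 26x^2 + 52.

D is the region 0 ≤ x ≤ 4, 0 ≤ y ≤ 1. Evaluating the double integral:

    ∬_D (26x^2 + 52) dA = ∫_0^{4} ∫_0^{1} (26x^2 + 52) dy dx.

Inner (y from 0 to 1): 26x^2 + 52.
Outer (x from 0 to 4): 2288/3.

Therefore ∮_C P dx + Q dy = 2288/3.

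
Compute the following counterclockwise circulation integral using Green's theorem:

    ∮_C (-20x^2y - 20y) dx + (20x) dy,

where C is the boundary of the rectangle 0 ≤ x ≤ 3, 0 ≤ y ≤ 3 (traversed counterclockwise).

Green's theorem converts the closed line integral into a double integral over the enclosed region D:

    ∮_C P dx + Q dy = ∬_D (∂Q/∂x - ∂P/∂y) dA.

Here P = -20x^2y - 20y, Q = 20x, so

    ∂Q/∂x = 20,    ∂P/∂y = -20x^2 - 20,
    ∂Q/∂x - ∂P/∂y = 20x^2 + 40.

D is the region 0 ≤ x ≤ 3, 0 ≤ y ≤ 3. Evaluating the double integral:

    ∬_D (20x^2 + 40) dA = ∫_0^{3} ∫_0^{3} (20x^2 + 40) dy dx.

Inner (y from 0 to 3): 60x^2 + 120.
Outer (x from 0 to 3): 900.

Therefore ∮_C P dx + Q dy = 900.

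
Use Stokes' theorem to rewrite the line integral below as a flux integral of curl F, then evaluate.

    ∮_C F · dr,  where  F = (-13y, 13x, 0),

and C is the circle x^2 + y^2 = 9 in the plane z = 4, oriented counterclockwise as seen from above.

Let S be the flat disk x^2 + y^2 ≤ 9 in the plane z = 4, with upward unit normal n̂ = ẑ. By Stokes' theorem,

    ∮_C F · dr = ∬_S (∇ × F) · n̂ dS = ∬_D (curl F)_z dA,

where D is the disk x^2 + y^2 ≤ 9.

Compute the curl of F = (-13y, 13x, 0):
    (∇ × F)_x = ∂F_z/∂y - ∂F_y/∂z = 0,
    (∇ × F)_y = ∂F_x/∂z - ∂F_z/∂x = 0,
    (∇ × F)_z = ∂F_y/∂x - ∂F_x/∂y = 26.

On z = 4, (curl F)_z = 26.

Convert to polar (x = r cos θ, y = r sin θ, dA = r dr dθ); the integrand becomes 26, so

    ∬_D (curl F)_z dA = ∫_0^{2π} ∫_0^{3} (26) · r dr dθ.

Inner (r from 0 to 3): 117.
Outer (θ from 0 to 2π): 234π.

Therefore ∮_C F · dr = 234π.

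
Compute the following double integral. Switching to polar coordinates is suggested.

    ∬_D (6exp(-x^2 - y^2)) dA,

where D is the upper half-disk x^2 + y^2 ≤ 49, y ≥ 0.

The region D is 0 ≤ r ≤ 7, 0 ≤ θ ≤ π in polar coordinates, where x = r cos(θ), y = r sin(θ), and dA = r dr dθ.

Under the substitution, the integrand becomes 6exp(-r^2), so

    ∬_D (6exp(-x^2 - y^2)) dA = ∫_{0}^{π} ∫_{0}^{7} (6exp(-r^2)) · r dr dθ.

Inner integral (in r): ∫_{0}^{7} (6exp(-r^2)) · r dr = 3 - 3exp(-49).

Outer integral (in θ): ∫_{0}^{π} (3 - 3exp(-49)) dθ = -3π exp(-49) + 3π.

Therefore ∬_D (6exp(-x^2 - y^2)) dA = -3π exp(-49) + 3π.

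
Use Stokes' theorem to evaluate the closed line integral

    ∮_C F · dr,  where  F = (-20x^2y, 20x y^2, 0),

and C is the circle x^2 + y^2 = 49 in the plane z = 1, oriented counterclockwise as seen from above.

Let S be the flat disk x^2 + y^2 ≤ 49 in the plane z = 1, with upward unit normal n̂ = ẑ. By Stokes' theorem,

    ∮_C F · dr = ∬_S (∇ × F) · n̂ dS = ∬_D (curl F)_z dA,

where D is the disk x^2 + y^2 ≤ 49.

Compute the curl of F = (-20x^2y, 20x y^2, 0):
    (∇ × F)_x = ∂F_z/∂y - ∂F_y/∂z = 0,
    (∇ × F)_y = ∂F_x/∂z - ∂F_z/∂x = 0,
    (∇ × F)_z = ∂F_y/∂x - ∂F_x/∂y = 20x^2 + 20y^2.

On z = 1, (curl F)_z = 20x^2 + 20y^2.

Convert to polar (x = r cos θ, y = r sin θ, dA = r dr dθ); the integrand becomes 20r^2, so

    ∬_D (curl F)_z dA = ∫_0^{2π} ∫_0^{7} (20r^2) · r dr dθ.

Inner (r from 0 to 7): 12005.
Outer (θ from 0 to 2π): 24010π.

Therefore ∮_C F · dr = 24010π.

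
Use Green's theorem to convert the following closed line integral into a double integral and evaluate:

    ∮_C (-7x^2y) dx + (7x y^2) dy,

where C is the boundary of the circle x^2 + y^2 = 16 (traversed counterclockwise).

Green's theorem converts the closed line integral into a double integral over the enclosed region D:

    ∮_C P dx + Q dy = ∬_D (∂Q/∂x - ∂P/∂y) dA.

Here P = -7x^2y, Q = 7x y^2, so

    ∂Q/∂x = 7y^2,    ∂P/∂y = -7x^2,
    ∂Q/∂x - ∂P/∂y = 7x^2 + 7y^2.

D is the region x^2 + y^2 ≤ 16. Evaluating the double integral:

In polar coordinates (x = r cos θ, y = r sin θ, dA = r dr dθ) the integrand becomes 7r^2, so

    ∬_D (7x^2 + 7y^2) dA = ∫_0^{2π} ∫_0^{4} (7r^2) · r dr dθ.

Inner (r from 0 to 4): 448.
Outer (θ from 0 to 2π): 896π.

Therefore ∮_C P dx + Q dy = 896π.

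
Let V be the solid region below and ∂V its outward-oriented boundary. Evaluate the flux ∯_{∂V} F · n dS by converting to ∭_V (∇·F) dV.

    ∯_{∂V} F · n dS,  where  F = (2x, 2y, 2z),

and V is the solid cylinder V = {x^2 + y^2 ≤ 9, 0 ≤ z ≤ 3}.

By the divergence theorem,

    ∯_{∂V} F · n dS = ∭_V (∇ · F) dV.

Compute the divergence:
    ∇ · F = ∂F_x/∂x + ∂F_y/∂y + ∂F_z/∂z = 2 + 2 + 2 = 6.

In cylindrical coordinates, x = r cos(θ), y = r sin(θ), z = z, dV = r dr dθ dz, with 0 ≤ r ≤ 3, 0 ≤ θ ≤ 2π, 0 ≤ z ≤ 3.

The integrand, after substitution and multiplying by the volume element, becomes (6) · r, so

    ∭_V (∇·F) dV = ∫_0^{2π} ∫_0^{3} ∫_0^{3} (6) · r dz dr dθ.

Inner (z from 0 to 3): 18r.
Middle (r from 0 to 3): 81.
Outer (θ from 0 to 2π): 162π.

Therefore ∯_{∂V} F · n dS = 162π.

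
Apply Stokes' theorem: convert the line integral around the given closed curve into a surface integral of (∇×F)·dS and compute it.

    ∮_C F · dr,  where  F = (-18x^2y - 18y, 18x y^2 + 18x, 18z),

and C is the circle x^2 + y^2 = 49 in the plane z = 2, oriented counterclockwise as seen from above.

Let S be the flat disk x^2 + y^2 ≤ 49 in the plane z = 2, with upward unit normal n̂ = ẑ. By Stokes' theorem,

    ∮_C F · dr = ∬_S (∇ × F) · n̂ dS = ∬_D (curl F)_z dA,

where D is the disk x^2 + y^2 ≤ 49.

Compute the curl of F = (-18x^2y - 18y, 18x y^2 + 18x, 18z):
    (∇ × F)_x = ∂F_z/∂y - ∂F_y/∂z = 0,
    (∇ × F)_y = ∂F_x/∂z - ∂F_z/∂x = 0,
    (∇ × F)_z = ∂F_y/∂x - ∂F_x/∂y = 18x^2 + 18y^2 + 36.

On z = 2, (curl F)_z = 18x^2 + 18y^2 + 36.

Convert to polar (x = r cos θ, y = r sin θ, dA = r dr dθ); the integrand becomes 18r^2 + 36, so

    ∬_D (curl F)_z dA = ∫_0^{2π} ∫_0^{7} (18r^2 + 36) · r dr dθ.

Inner (r from 0 to 7): 23373/2.
Outer (θ from 0 to 2π): 23373π.

Therefore ∮_C F · dr = 23373π.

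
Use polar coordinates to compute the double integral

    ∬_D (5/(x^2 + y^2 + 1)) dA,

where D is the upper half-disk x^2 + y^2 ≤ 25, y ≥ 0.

The region D is 0 ≤ r ≤ 5, 0 ≤ θ ≤ π in polar coordinates, where x = r cos(θ), y = r sin(θ), and dA = r dr dθ.

Under the substitution, the integrand becomes 5/(r^2 + 1), so

    ∬_D (5/(x^2 + y^2 + 1)) dA = ∫_{0}^{π} ∫_{0}^{5} (5/(r^2 + 1)) · r dr dθ.

Inner integral (in r): ∫_{0}^{5} (5/(r^2 + 1)) · r dr = 5log(26)/2.

Outer integral (in θ): ∫_{0}^{π} (5log(26)/2) dθ = 5π log(26)/2.

Therefore ∬_D (5/(x^2 + y^2 + 1)) dA = 5π log(26)/2.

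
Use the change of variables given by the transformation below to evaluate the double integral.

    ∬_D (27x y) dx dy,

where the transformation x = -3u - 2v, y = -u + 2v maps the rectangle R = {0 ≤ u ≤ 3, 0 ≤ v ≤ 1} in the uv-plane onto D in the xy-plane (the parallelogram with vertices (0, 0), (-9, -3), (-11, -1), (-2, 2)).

Compute the Jacobian determinant of (x, y) with respect to (u, v):

    ∂(x,y)/∂(u,v) = | -3  -2 | = (-3)(2) - (-2)(-1) = -8.
                   | -1  2 |

Its absolute value is |J| = 8 (the area scaling factor).

Substituting x = -3u - 2v, y = -u + 2v into the integrand,

    27x y → 81u^2 - 108u v - 108v^2,

so the integral becomes

    ∬_R (81u^2 - 108u v - 108v^2) · |J| du dv = ∫_0^3 ∫_0^1 (648u^2 - 864u v - 864v^2) dv du.

Inner (v): 648u^2 - 432u - 288.
Outer (u): 3024.

Therefore ∬_D (27x y) dx dy = 3024.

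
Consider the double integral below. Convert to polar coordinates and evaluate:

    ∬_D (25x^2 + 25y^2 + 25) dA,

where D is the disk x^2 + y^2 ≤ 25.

The region D is 0 ≤ r ≤ 5, 0 ≤ θ ≤ 2π in polar coordinates, where x = r cos(θ), y = r sin(θ), and dA = r dr dθ.

Under the substitution, the integrand becomes 25r^2 + 25, so

    ∬_D (25x^2 + 25y^2 + 25) dA = ∫_{0}^{2π} ∫_{0}^{5} (25r^2 + 25) · r dr dθ.

Inner integral (in r): ∫_{0}^{5} (25r^2 + 25) · r dr = 16875/4.

Outer integral (in θ): ∫_{0}^{2π} (16875/4) dθ = 16875π/2.

Therefore ∬_D (25x^2 + 25y^2 + 25) dA = 16875π/2.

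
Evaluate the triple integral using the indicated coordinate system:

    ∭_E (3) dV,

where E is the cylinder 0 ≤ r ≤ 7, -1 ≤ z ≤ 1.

In cylindrical coordinates, x = r cos(θ), y = r sin(θ), z = z, and dV = r dr dθ dz.

The integrand becomes 3, so

    ∭_E (3) dV = ∫_{0}^{2π} ∫_{0}^{7} ∫_{-1}^{1} (3) · r dz dr dθ.

Inner (z): 6r.
Middle (r from 0 to 7): 147.
Outer (θ): 294π.

Therefore the triple integral equals 294π.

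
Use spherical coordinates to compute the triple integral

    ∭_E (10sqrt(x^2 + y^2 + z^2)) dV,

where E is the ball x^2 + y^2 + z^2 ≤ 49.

In spherical coordinates, x = ρ sin(φ) cos(θ), y = ρ sin(φ) sin(θ), z = ρ cos(φ), and dV = ρ^2 sin(φ) dρ dφ dθ.

The integrand becomes 10ρ, so

    ∭_E (10sqrt(x^2 + y^2 + z^2)) dV = ∫_{0}^{2π} ∫_{0}^{π} ∫_{0}^{7} (10ρ) · ρ^2 sin(φ) dρ dφ dθ.

Inner (ρ): 12005sin(φ)/2.
Middle (φ): 12005.
Outer (θ): 24010π.

Therefore the triple integral equals 24010π.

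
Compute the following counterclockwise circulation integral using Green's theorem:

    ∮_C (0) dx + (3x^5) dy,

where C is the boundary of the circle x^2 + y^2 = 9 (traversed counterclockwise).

Green's theorem converts the closed line integral into a double integral over the enclosed region D:

    ∮_C P dx + Q dy = ∬_D (∂Q/∂x - ∂P/∂y) dA.

Here P = 0, Q = 3x^5, so

    ∂Q/∂x = 15x^4,    ∂P/∂y = 0,
    ∂Q/∂x - ∂P/∂y = 15x^4.

D is the region x^2 + y^2 ≤ 9. Evaluating the double integral:

In polar coordinates (x = r cos θ, y = r sin θ, dA = r dr dθ) the integrand becomes 15r^4cos(θ)^4, so

    ∬_D (15x^4) dA = ∫_0^{2π} ∫_0^{3} (15r^4cos(θ)^4) · r dr dθ.

Inner (r from 0 to 3): 3645cos(θ)^4/2.
Outer (θ from 0 to 2π): 10935π/8.

Therefore ∮_C P dx + Q dy = 10935π/8.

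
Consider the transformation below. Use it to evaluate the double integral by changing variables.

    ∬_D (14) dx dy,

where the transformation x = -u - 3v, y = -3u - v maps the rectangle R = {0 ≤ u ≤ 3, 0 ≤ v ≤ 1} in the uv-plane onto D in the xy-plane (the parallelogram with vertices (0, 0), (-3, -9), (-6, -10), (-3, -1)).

Compute the Jacobian determinant of (x, y) with respect to (u, v):

    ∂(x,y)/∂(u,v) = | -1  -3 | = (-1)(-1) - (-3)(-3) = -8.
                   | -3  -1 |

Its absolute value is |J| = 8 (the area scaling factor).

Substituting x = -u - 3v, y = -3u - v into the integrand,

    14 → 14,

so the integral becomes

    ∬_R (14) · |J| du dv = ∫_0^3 ∫_0^1 (112) dv du.

Inner (v): 112.
Outer (u): 336.

Therefore ∬_D (14) dx dy = 336.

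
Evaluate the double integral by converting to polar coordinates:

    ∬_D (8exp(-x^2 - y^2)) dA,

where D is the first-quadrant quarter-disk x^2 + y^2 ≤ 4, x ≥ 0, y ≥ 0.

The region D is 0 ≤ r ≤ 2, 0 ≤ θ ≤ π/2 in polar coordinates, where x = r cos(θ), y = r sin(θ), and dA = r dr dθ.

Under the substitution, the integrand becomes 8exp(-r^2), so

    ∬_D (8exp(-x^2 - y^2)) dA = ∫_{0}^{π/2} ∫_{0}^{2} (8exp(-r^2)) · r dr dθ.

Inner integral (in r): ∫_{0}^{2} (8exp(-r^2)) · r dr = 4 - 4exp(-4).

Outer integral (in θ): ∫_{0}^{π/2} (4 - 4exp(-4)) dθ = -2π exp(-4) + 2π.

Therefore ∬_D (8exp(-x^2 - y^2)) dA = -2π exp(-4) + 2π.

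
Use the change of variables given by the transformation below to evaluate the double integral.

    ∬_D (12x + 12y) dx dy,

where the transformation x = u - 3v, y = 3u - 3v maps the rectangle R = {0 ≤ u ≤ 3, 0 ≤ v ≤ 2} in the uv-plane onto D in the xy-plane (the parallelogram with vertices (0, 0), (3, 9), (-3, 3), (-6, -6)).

Compute the Jacobian determinant of (x, y) with respect to (u, v):

    ∂(x,y)/∂(u,v) = | 1  -3 | = (1)(-3) - (-3)(3) = 6.
                   | 3  -3 |

Its absolute value is |J| = 6 (the area scaling factor).

Substituting x = u - 3v, y = 3u - 3v into the integrand,

    12x + 12y → 48u - 72v,

so the integral becomes

    ∬_R (48u - 72v) · |J| du dv = ∫_0^3 ∫_0^2 (288u - 432v) dv du.

Inner (v): 576u - 864.
Outer (u): 0.

Therefore ∬_D (12x + 12y) dx dy = 0.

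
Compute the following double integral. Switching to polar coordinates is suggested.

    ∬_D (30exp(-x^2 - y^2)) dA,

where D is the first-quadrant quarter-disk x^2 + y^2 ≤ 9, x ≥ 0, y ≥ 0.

The region D is 0 ≤ r ≤ 3, 0 ≤ θ ≤ π/2 in polar coordinates, where x = r cos(θ), y = r sin(θ), and dA = r dr dθ.

Under the substitution, the integrand becomes 30exp(-r^2), so

    ∬_D (30exp(-x^2 - y^2)) dA = ∫_{0}^{π/2} ∫_{0}^{3} (30exp(-r^2)) · r dr dθ.

Inner integral (in r): ∫_{0}^{3} (30exp(-r^2)) · r dr = 15 - 15exp(-9).

Outer integral (in θ): ∫_{0}^{π/2} (15 - 15exp(-9)) dθ = -15π (1 - exp(9))exp(-9)/2.

Therefore ∬_D (30exp(-x^2 - y^2)) dA = -15π (1 - exp(9))exp(-9)/2.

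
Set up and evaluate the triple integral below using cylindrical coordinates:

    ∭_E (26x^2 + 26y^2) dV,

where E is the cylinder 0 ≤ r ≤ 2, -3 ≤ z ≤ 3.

In cylindrical coordinates, x = r cos(θ), y = r sin(θ), z = z, and dV = r dr dθ dz.

The integrand becomes 26r^2, so

    ∭_E (26x^2 + 26y^2) dV = ∫_{0}^{2π} ∫_{0}^{2} ∫_{-3}^{3} (26r^2) · r dz dr dθ.

Inner (z): 156r^3.
Middle (r from 0 to 2): 624.
Outer (θ): 1248π.

Therefore the triple integral equals 1248π.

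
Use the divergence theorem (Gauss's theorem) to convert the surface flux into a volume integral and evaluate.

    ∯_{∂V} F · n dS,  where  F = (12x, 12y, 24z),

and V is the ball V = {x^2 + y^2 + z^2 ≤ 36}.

By the divergence theorem,

    ∯_{∂V} F · n dS = ∭_V (∇ · F) dV.

Compute the divergence:
    ∇ · F = ∂F_x/∂x + ∂F_y/∂y + ∂F_z/∂z = 12 + 12 + 24 = 48.

In spherical coordinates, x = ρ sin(φ) cos(θ), y = ρ sin(φ) sin(θ), z = ρ cos(φ), dV = ρ^2 sin(φ) dρ dφ dθ, with 0 ≤ ρ ≤ 6, 0 ≤ φ ≤ π, 0 ≤ θ ≤ 2π.

The integrand, after substitution and multiplying by the volume element, becomes (48) · ρ^2 sin(φ), so

    ∭_V (∇·F) dV = ∫_0^{2π} ∫_0^{π} ∫_0^{6} (48) · ρ^2 sin(φ) dρ dφ dθ.

Inner (ρ from 0 to 6): 3456sin(φ).
Middle (φ from 0 to π): 6912.
Outer (θ from 0 to 2π): 13824π.

Therefore ∯_{∂V} F · n dS = 13824π.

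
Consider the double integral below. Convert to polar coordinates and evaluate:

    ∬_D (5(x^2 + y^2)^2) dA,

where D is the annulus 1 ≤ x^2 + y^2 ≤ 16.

The region D is 1 ≤ r ≤ 4, 0 ≤ θ ≤ 2π in polar coordinates, where x = r cos(θ), y = r sin(θ), and dA = r dr dθ.

Under the substitution, the integrand becomes 5r^4, so

    ∬_D (5(x^2 + y^2)^2) dA = ∫_{0}^{2π} ∫_{1}^{4} (5r^4) · r dr dθ.

Inner integral (in r): ∫_{1}^{4} (5r^4) · r dr = 6825/2.

Outer integral (in θ): ∫_{0}^{2π} (6825/2) dθ = 6825π.

Therefore ∬_D (5(x^2 + y^2)^2) dA = 6825π.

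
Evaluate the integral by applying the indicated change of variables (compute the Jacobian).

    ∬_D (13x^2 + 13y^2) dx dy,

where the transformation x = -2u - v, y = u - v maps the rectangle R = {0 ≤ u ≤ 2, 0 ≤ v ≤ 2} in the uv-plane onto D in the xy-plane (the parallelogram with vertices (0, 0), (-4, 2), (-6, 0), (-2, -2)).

Compute the Jacobian determinant of (x, y) with respect to (u, v):

    ∂(x,y)/∂(u,v) = | -2  -1 | = (-2)(-1) - (-1)(1) = 3.
                   | 1  -1 |

Its absolute value is |J| = 3 (the area scaling factor).

Substituting x = -2u - v, y = u - v into the integrand,

    13x^2 + 13y^2 → 65u^2 + 26u v + 26v^2,

so the integral becomes

    ∬_R (65u^2 + 26u v + 26v^2) · |J| du dv = ∫_0^2 ∫_0^2 (195u^2 + 78u v + 78v^2) dv du.

Inner (v): 390u^2 + 156u + 208.
Outer (u): 1768.

Therefore ∬_D (13x^2 + 13y^2) dx dy = 1768.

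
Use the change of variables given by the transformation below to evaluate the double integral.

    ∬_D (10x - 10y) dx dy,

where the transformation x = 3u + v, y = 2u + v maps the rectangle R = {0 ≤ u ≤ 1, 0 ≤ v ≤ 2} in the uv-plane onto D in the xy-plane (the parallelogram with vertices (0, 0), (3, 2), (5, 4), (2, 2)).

Compute the Jacobian determinant of (x, y) with respect to (u, v):

    ∂(x,y)/∂(u,v) = | 3  1 | = (3)(1) - (1)(2) = 1.
                   | 2  1 |

Its absolute value is |J| = 1 (the area scaling factor).

Substituting x = 3u + v, y = 2u + v into the integrand,

    10x - 10y → 10u,

so the integral becomes

    ∬_R (10u) · |J| du dv = ∫_0^1 ∫_0^2 (10u) dv du.

Inner (v): 20u.
Outer (u): 10.

Therefore ∬_D (10x - 10y) dx dy = 10.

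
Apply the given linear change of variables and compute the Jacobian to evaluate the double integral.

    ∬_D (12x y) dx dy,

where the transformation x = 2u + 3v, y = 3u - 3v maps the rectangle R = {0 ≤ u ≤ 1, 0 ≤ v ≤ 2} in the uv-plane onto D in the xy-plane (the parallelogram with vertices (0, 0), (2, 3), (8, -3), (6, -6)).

Compute the Jacobian determinant of (x, y) with respect to (u, v):

    ∂(x,y)/∂(u,v) = | 2  3 | = (2)(-3) - (3)(3) = -15.
                   | 3  -3 |

Its absolute value is |J| = 15 (the area scaling factor).

Substituting x = 2u + 3v, y = 3u - 3v into the integrand,

    12x y → 72u^2 + 36u v - 108v^2,

so the integral becomes

    ∬_R (72u^2 + 36u v - 108v^2) · |J| du dv = ∫_0^1 ∫_0^2 (1080u^2 + 540u v - 1620v^2) dv du.

Inner (v): 2160u^2 + 1080u - 4320.
Outer (u): -3060.

Therefore ∬_D (12x y) dx dy = -3060.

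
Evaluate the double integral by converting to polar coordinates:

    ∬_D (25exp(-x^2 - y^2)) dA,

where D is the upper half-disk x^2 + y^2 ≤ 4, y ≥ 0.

The region D is 0 ≤ r ≤ 2, 0 ≤ θ ≤ π in polar coordinates, where x = r cos(θ), y = r sin(θ), and dA = r dr dθ.

Under the substitution, the integrand becomes 25exp(-r^2), so

    ∬_D (25exp(-x^2 - y^2)) dA = ∫_{0}^{π} ∫_{0}^{2} (25exp(-r^2)) · r dr dθ.

Inner integral (in r): ∫_{0}^{2} (25exp(-r^2)) · r dr = 25/2 - 25exp(-4)/2.

Outer integral (in θ): ∫_{0}^{π} (25/2 - 25exp(-4)/2) dθ = -25π (1 - exp(4))exp(-4)/2.

Therefore ∬_D (25exp(-x^2 - y^2)) dA = -25π (1 - exp(4))exp(-4)/2.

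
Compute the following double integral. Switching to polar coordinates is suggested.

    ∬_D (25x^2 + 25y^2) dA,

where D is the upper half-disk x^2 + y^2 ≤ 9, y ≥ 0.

The region D is 0 ≤ r ≤ 3, 0 ≤ θ ≤ π in polar coordinates, where x = r cos(θ), y = r sin(θ), and dA = r dr dθ.

Under the substitution, the integrand becomes 25r^2, so

    ∬_D (25x^2 + 25y^2) dA = ∫_{0}^{π} ∫_{0}^{3} (25r^2) · r dr dθ.

Inner integral (in r): ∫_{0}^{3} (25r^2) · r dr = 2025/4.

Outer integral (in θ): ∫_{0}^{π} (2025/4) dθ = 2025π/4.

Therefore ∬_D (25x^2 + 25y^2) dA = 2025π/4.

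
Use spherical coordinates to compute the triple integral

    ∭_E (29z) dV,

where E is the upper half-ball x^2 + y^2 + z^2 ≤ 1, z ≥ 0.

In spherical coordinates, x = ρ sin(φ) cos(θ), y = ρ sin(φ) sin(θ), z = ρ cos(φ), and dV = ρ^2 sin(φ) dρ dφ dθ.

The integrand becomes 29ρ cos(φ), so

    ∭_E (29z) dV = ∫_{0}^{2π} ∫_{0}^{π/2} ∫_{0}^{1} (29ρ cos(φ)) · ρ^2 sin(φ) dρ dφ dθ.

Inner (ρ): 29sin(2φ)/8.
Middle (φ): 29/8.
Outer (θ): 29π/4.

Therefore the triple integral equals 29π/4.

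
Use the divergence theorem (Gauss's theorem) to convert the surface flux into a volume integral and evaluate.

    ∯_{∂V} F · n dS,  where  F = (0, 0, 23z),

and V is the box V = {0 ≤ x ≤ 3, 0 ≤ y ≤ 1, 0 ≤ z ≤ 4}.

By the divergence theorem,

    ∯_{∂V} F · n dS = ∭_V (∇ · F) dV.

Compute the divergence:
    ∇ · F = ∂F_x/∂x + ∂F_y/∂y + ∂F_z/∂z = 0 + 0 + 23 = 23.

V is a rectangular box, so dV = dx dy dz with 0 ≤ x ≤ 3, 0 ≤ y ≤ 1, 0 ≤ z ≤ 4.

Integrate (23) over V as an iterated integral:

    ∭_V (∇·F) dV = ∫_0^{3} ∫_0^{1} ∫_0^{4} (23) dz dy dx.

Inner (z from 0 to 4): 92.
Middle (y from 0 to 1): 92.
Outer (x from 0 to 3): 276.

Therefore ∯_{∂V} F · n dS = 276.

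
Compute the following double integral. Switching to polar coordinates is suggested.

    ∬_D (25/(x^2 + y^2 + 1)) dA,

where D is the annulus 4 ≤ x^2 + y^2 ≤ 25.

The region D is 2 ≤ r ≤ 5, 0 ≤ θ ≤ 2π in polar coordinates, where x = r cos(θ), y = r sin(θ), and dA = r dr dθ.

Under the substitution, the integrand becomes 25/(r^2 + 1), so

    ∬_D (25/(x^2 + y^2 + 1)) dA = ∫_{0}^{2π} ∫_{2}^{5} (25/(r^2 + 1)) · r dr dθ.

Inner integral (in r): ∫_{2}^{5} (25/(r^2 + 1)) · r dr = log(95428956661682176sqrt(130)/1220703125).

Outer integral (in θ): ∫_{0}^{2π} (log(95428956661682176sqrt(130)/1220703125)) dθ = log((95428956661682176sqrt(130)/1220703125)^(2π)).

Therefore ∬_D (25/(x^2 + y^2 + 1)) dA = log((95428956661682176sqrt(130)/1220703125)^(2π)).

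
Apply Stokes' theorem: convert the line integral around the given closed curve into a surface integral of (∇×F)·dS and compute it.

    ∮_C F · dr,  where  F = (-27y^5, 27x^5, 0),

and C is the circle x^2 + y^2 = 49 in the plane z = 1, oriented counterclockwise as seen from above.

Let S be the flat disk x^2 + y^2 ≤ 49 in the plane z = 1, with upward unit normal n̂ = ẑ. By Stokes' theorem,

    ∮_C F · dr = ∬_S (∇ × F) · n̂ dS = ∬_D (curl F)_z dA,

where D is the disk x^2 + y^2 ≤ 49.

Compute the curl of F = (-27y^5, 27x^5, 0):
    (∇ × F)_x = ∂F_z/∂y - ∂F_y/∂z = 0,
    (∇ × F)_y = ∂F_x/∂z - ∂F_z/∂x = 0,
    (∇ × F)_z = ∂F_y/∂x - ∂F_x/∂y = 135x^4 + 135y^4.

On z = 1, (curl F)_z = 135x^4 + 135y^4.

Convert to polar (x = r cos θ, y = r sin θ, dA = r dr dθ); the integrand becomes 135r^4(sin(θ)^4 + cos(θ)^4), so

    ∬_D (curl F)_z dA = ∫_0^{2π} ∫_0^{7} (135r^4(sin(θ)^4 + cos(θ)^4)) · r dr dθ.

Inner (r from 0 to 7): 5294205sin(θ)^4/2 + 5294205cos(θ)^4/2.
Outer (θ from 0 to 2π): 15882615π/4.

Therefore ∮_C F · dr = 15882615π/4.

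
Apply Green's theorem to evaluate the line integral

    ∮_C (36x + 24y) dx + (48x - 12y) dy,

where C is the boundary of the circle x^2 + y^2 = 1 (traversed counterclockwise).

Green's theorem converts the closed line integral into a double integral over the enclosed region D:

    ∮_C P dx + Q dy = ∬_D (∂Q/∂x - ∂P/∂y) dA.

Here P = 36x + 24y, Q = 48x - 12y, so

    ∂Q/∂x = 48,    ∂P/∂y = 24,
    ∂Q/∂x - ∂P/∂y = 24.

D is the region x^2 + y^2 ≤ 1. Evaluating the double integral:

In polar coordinates (x = r cos θ, y = r sin θ, dA = r dr dθ) the integrand becomes 24, so

    ∬_D (24) dA = ∫_0^{2π} ∫_0^{1} (24) · r dr dθ.

Inner (r from 0 to 1): 12.
Outer (θ from 0 to 2π): 24π.

Therefore ∮_C P dx + Q dy = 24π.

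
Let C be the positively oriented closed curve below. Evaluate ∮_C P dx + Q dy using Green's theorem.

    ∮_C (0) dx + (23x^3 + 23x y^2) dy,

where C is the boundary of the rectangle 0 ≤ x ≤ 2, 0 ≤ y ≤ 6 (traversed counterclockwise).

Green's theorem converts the closed line integral into a double integral over the enclosed region D:

    ∮_C P dx + Q dy = ∬_D (∂Q/∂x - ∂P/∂y) dA.

Here P = 0, Q = 23x^3 + 23x y^2, so

    ∂Q/∂x = 69x^2 + 23y^2,    ∂P/∂y = 0,
    ∂Q/∂x - ∂P/∂y = 69x^2 + 23y^2.

D is the region 0 ≤ x ≤ 2, 0 ≤ y ≤ 6. Evaluating the double integral:

    ∬_D (69x^2 + 23y^2) dA = ∫_0^{2} ∫_0^{6} (69x^2 + 23y^2) dy dx.

Inner (y from 0 to 6): 414x^2 + 1656.
Outer (x from 0 to 2): 4416.

Therefore ∮_C P dx + Q dy = 4416.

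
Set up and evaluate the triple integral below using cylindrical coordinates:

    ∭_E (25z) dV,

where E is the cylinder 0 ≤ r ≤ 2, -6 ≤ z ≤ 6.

In cylindrical coordinates, x = r cos(θ), y = r sin(θ), z = z, and dV = r dr dθ dz.

The integrand becomes 25z, so

    ∭_E (25z) dV = ∫_{0}^{2π} ∫_{0}^{2} ∫_{-6}^{6} (25z) · r dz dr dθ.

Inner (z): 0.
Middle (r from 0 to 2): 0.
Outer (θ): 0.

Therefore the triple integral equals 0.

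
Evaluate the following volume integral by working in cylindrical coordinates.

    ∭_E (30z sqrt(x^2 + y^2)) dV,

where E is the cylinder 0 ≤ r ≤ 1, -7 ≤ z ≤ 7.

In cylindrical coordinates, x = r cos(θ), y = r sin(θ), z = z, and dV = r dr dθ dz.

The integrand becomes 30r z, so

    ∭_E (30z sqrt(x^2 + y^2)) dV = ∫_{0}^{2π} ∫_{0}^{1} ∫_{-7}^{7} (30r z) · r dz dr dθ.

Inner (z): 0.
Middle (r from 0 to 1): 0.
Outer (θ): 0.

Therefore the triple integral equals 0.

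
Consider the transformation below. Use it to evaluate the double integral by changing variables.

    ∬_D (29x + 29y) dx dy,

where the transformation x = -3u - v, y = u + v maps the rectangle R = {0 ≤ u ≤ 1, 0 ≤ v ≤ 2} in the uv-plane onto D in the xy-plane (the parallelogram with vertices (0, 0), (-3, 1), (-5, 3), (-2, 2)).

Compute the Jacobian determinant of (x, y) with respect to (u, v):

    ∂(x,y)/∂(u,v) = | -3  -1 | = (-3)(1) - (-1)(1) = -2.
                   | 1  1 |

Its absolute value is |J| = 2 (the area scaling factor).

Substituting x = -3u - v, y = u + v into the integrand,

    29x + 29y → -58u,

so the integral becomes

    ∬_R (-58u) · |J| du dv = ∫_0^1 ∫_0^2 (-116u) dv du.

Inner (v): -232u.
Outer (u): -116.

Therefore ∬_D (29x + 29y) dx dy = -116.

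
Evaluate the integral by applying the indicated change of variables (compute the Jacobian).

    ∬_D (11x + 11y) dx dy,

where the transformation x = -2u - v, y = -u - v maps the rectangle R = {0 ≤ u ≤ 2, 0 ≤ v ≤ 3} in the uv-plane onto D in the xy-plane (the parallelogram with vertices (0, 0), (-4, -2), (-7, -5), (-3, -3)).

Compute the Jacobian determinant of (x, y) with respect to (u, v):

    ∂(x,y)/∂(u,v) = | -2  -1 | = (-2)(-1) - (-1)(-1) = 1.
                   | -1  -1 |

Its absolute value is |J| = 1 (the area scaling factor).

Substituting x = -2u - v, y = -u - v into the integrand,

    11x + 11y → -33u - 22v,

so the integral becomes

    ∬_R (-33u - 22v) · |J| du dv = ∫_0^2 ∫_0^3 (-33u - 22v) dv du.

Inner (v): -99u - 99.
Outer (u): -396.

Therefore ∬_D (11x + 11y) dx dy = -396.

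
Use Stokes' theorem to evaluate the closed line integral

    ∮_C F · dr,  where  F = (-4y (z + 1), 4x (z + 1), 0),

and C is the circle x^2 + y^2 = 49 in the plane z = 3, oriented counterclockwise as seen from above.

Let S be the flat disk x^2 + y^2 ≤ 49 in the plane z = 3, with upward unit normal n̂ = ẑ. By Stokes' theorem,

    ∮_C F · dr = ∬_S (∇ × F) · n̂ dS = ∬_D (curl F)_z dA,

where D is the disk x^2 + y^2 ≤ 49.

Compute the curl of F = (-4y (z + 1), 4x (z + 1), 0):
    (∇ × F)_x = ∂F_z/∂y - ∂F_y/∂z = -4x,
    (∇ × F)_y = ∂F_x/∂z - ∂F_z/∂x = -4y,
    (∇ × F)_z = ∂F_y/∂x - ∂F_x/∂y = 8z + 8.

On z = 3, (curl F)_z = 32.

Convert to polar (x = r cos θ, y = r sin θ, dA = r dr dθ); the integrand becomes 32, so

    ∬_D (curl F)_z dA = ∫_0^{2π} ∫_0^{7} (32) · r dr dθ.

Inner (r from 0 to 7): 784.
Outer (θ from 0 to 2π): 1568π.

Therefore ∮_C F · dr = 1568π.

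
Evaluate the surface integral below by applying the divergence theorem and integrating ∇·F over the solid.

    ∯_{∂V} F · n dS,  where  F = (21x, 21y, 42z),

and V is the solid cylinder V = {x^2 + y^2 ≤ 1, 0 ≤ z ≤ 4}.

By the divergence theorem,

    ∯_{∂V} F · n dS = ∭_V (∇ · F) dV.

Compute the divergence:
    ∇ · F = ∂F_x/∂x + ∂F_y/∂y + ∂F_z/∂z = 21 + 21 + 42 = 84.

In cylindrical coordinates, x = r cos(θ), y = r sin(θ), z = z, dV = r dr dθ dz, with 0 ≤ r ≤ 1, 0 ≤ θ ≤ 2π, 0 ≤ z ≤ 4.

The integrand, after substitution and multiplying by the volume element, becomes (84) · r, so

    ∭_V (∇·F) dV = ∫_0^{2π} ∫_0^{1} ∫_0^{4} (84) · r dz dr dθ.

Inner (z from 0 to 4): 336r.
Middle (r from 0 to 1): 168.
Outer (θ from 0 to 2π): 336π.

Therefore ∯_{∂V} F · n dS = 336π.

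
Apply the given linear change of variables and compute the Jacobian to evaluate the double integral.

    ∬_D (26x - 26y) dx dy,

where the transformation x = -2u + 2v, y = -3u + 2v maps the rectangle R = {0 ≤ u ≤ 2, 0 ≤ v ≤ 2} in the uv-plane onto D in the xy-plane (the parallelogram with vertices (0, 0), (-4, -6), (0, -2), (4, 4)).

Compute the Jacobian determinant of (x, y) with respect to (u, v):

    ∂(x,y)/∂(u,v) = | -2  2 | = (-2)(2) - (2)(-3) = 2.
                   | -3  2 |

Its absolute value is |J| = 2 (the area scaling factor).

Substituting x = -2u + 2v, y = -3u + 2v into the integrand,

    26x - 26y → 26u,

so the integral becomes

    ∬_R (26u) · |J| du dv = ∫_0^2 ∫_0^2 (52u) dv du.

Inner (v): 104u.
Outer (u): 208.

Therefore ∬_D (26x - 26y) dx dy = 208.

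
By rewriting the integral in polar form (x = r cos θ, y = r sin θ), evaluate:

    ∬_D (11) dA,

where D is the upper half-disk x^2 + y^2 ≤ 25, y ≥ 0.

The region D is 0 ≤ r ≤ 5, 0 ≤ θ ≤ π in polar coordinates, where x = r cos(θ), y = r sin(θ), and dA = r dr dθ.

Under the substitution, the integrand becomes 11, so

    ∬_D (11) dA = ∫_{0}^{π} ∫_{0}^{5} (11) · r dr dθ.

Inner integral (in r): ∫_{0}^{5} (11) · r dr = 275/2.

Outer integral (in θ): ∫_{0}^{π} (275/2) dθ = 275π/2.

Therefore ∬_D (11) dA = 275π/2.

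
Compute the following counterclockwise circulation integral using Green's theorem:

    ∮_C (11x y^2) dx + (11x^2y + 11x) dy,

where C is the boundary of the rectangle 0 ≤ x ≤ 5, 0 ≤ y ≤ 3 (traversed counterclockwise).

Green's theorem converts the closed line integral into a double integral over the enclosed region D:

    ∮_C P dx + Q dy = ∬_D (∂Q/∂x - ∂P/∂y) dA.

Here P = 11x y^2, Q = 11x^2y + 11x, so

    ∂Q/∂x = 22x y + 11,    ∂P/∂y = 22x y,
    ∂Q/∂x - ∂P/∂y = 11.

D is the region 0 ≤ x ≤ 5, 0 ≤ y ≤ 3. Evaluating the double integral:

    ∬_D (11) dA = ∫_0^{5} ∫_0^{3} (11) dy dx.

Inner (y from 0 to 3): 33.
Outer (x from 0 to 5): 165.

Therefore ∮_C P dx + Q dy = 165.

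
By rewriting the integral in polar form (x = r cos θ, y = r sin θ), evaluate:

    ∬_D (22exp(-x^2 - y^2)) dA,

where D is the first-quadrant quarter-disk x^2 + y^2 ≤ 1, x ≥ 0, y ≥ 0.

The region D is 0 ≤ r ≤ 1, 0 ≤ θ ≤ π/2 in polar coordinates, where x = r cos(θ), y = r sin(θ), and dA = r dr dθ.

Under the substitution, the integrand becomes 22exp(-r^2), so

    ∬_D (22exp(-x^2 - y^2)) dA = ∫_{0}^{π/2} ∫_{0}^{1} (22exp(-r^2)) · r dr dθ.

Inner integral (in r): ∫_{0}^{1} (22exp(-r^2)) · r dr = 11 - 11exp(-1).

Outer integral (in θ): ∫_{0}^{π/2} (11 - 11exp(-1)) dθ = -11π (1 - e)exp(-1)/2.

Therefore ∬_D (22exp(-x^2 - y^2)) dA = -11π (1 - e)exp(-1)/2.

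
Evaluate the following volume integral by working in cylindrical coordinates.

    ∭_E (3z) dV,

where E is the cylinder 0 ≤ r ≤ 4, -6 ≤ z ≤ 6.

In cylindrical coordinates, x = r cos(θ), y = r sin(θ), z = z, and dV = r dr dθ dz.

The integrand becomes 3z, so

    ∭_E (3z) dV = ∫_{0}^{2π} ∫_{0}^{4} ∫_{-6}^{6} (3z) · r dz dr dθ.

Inner (z): 0.
Middle (r from 0 to 4): 0.
Outer (θ): 0.

Therefore the triple integral equals 0.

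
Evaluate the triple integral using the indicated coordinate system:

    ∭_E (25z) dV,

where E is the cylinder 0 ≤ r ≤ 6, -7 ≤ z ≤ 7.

In cylindrical coordinates, x = r cos(θ), y = r sin(θ), z = z, and dV = r dr dθ dz.

The integrand becomes 25z, so

    ∭_E (25z) dV = ∫_{0}^{2π} ∫_{0}^{6} ∫_{-7}^{7} (25z) · r dz dr dθ.

Inner (z): 0.
Middle (r from 0 to 6): 0.
Outer (θ): 0.

Therefore the triple integral equals 0.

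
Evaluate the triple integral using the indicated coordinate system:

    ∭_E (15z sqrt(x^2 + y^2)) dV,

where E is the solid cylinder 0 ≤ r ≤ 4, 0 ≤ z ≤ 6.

In cylindrical coordinates, x = r cos(θ), y = r sin(θ), z = z, and dV = r dr dθ dz.

The integrand becomes 15r z, so

    ∭_E (15z sqrt(x^2 + y^2)) dV = ∫_{0}^{2π} ∫_{0}^{4} ∫_{0}^{6} (15r z) · r dz dr dθ.

Inner (z): 270r^2.
Middle (r from 0 to 4): 5760.
Outer (θ): 11520π.

Therefore the triple integral equals 11520π.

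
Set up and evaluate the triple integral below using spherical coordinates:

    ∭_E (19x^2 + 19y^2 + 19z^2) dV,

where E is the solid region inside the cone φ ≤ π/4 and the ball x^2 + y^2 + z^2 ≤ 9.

In spherical coordinates, x = ρ sin(φ) cos(θ), y = ρ sin(φ) sin(θ), z = ρ cos(φ), and dV = ρ^2 sin(φ) dρ dφ dθ.

The integrand becomes 19ρ^2, so

    ∭_E (19x^2 + 19y^2 + 19z^2) dV = ∫_{0}^{2π} ∫_{0}^{π/4} ∫_{0}^{3} (19ρ^2) · ρ^2 sin(φ) dρ dφ dθ.

Inner (ρ): 4617sin(φ)/5.
Middle (φ): 4617/5 - 4617sqrt(2)/10.
Outer (θ): 4617π (2 - sqrt(2))/5.

Therefore the triple integral equals 4617π (2 - sqrt(2))/5.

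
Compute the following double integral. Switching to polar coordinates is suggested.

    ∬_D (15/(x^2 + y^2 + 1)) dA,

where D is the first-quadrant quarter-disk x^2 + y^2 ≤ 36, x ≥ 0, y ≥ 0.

The region D is 0 ≤ r ≤ 6, 0 ≤ θ ≤ π/2 in polar coordinates, where x = r cos(θ), y = r sin(θ), and dA = r dr dθ.

Under the substitution, the integrand becomes 15/(r^2 + 1), so

    ∬_D (15/(x^2 + y^2 + 1)) dA = ∫_{0}^{π/2} ∫_{0}^{6} (15/(r^2 + 1)) · r dr dθ.

Inner integral (in r): ∫_{0}^{6} (15/(r^2 + 1)) · r dr = 15log(37)/2.

Outer integral (in θ): ∫_{0}^{π/2} (15log(37)/2) dθ = 15π log(37)/4.

Therefore ∬_D (15/(x^2 + y^2 + 1)) dA = 15π log(37)/4.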